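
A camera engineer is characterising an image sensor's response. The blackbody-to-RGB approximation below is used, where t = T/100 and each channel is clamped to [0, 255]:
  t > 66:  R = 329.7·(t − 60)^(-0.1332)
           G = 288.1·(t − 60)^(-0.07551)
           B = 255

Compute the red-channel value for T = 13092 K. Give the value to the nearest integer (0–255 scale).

187

t = 13092/100 = 130.92; the t > 66 branch applies.
R = 329.7·(130.92 − 60)^(-0.1332) = 329.7·70.92^(-0.1332) = 329.7·0.56686 = 186.895.
Rounded: 187.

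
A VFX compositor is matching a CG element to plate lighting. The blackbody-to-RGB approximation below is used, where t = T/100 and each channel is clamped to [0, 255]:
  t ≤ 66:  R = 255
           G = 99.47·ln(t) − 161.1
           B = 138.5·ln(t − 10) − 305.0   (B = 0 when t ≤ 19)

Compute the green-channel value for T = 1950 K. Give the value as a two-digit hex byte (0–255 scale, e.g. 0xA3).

t = 1950/100 = 19.5; the t ≤ 66 branch applies.
G = 99.47·ln 19.5 − 161.1 = 99.47·2.9704 − 161.1 = 134.367.
Rounded: 134; in hex, 0x86.

0x86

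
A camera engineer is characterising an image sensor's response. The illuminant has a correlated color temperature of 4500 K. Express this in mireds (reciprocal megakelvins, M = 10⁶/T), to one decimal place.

M = 10⁶ / 4500 = 222.222 → 222.2 mireds.

222.2 mireds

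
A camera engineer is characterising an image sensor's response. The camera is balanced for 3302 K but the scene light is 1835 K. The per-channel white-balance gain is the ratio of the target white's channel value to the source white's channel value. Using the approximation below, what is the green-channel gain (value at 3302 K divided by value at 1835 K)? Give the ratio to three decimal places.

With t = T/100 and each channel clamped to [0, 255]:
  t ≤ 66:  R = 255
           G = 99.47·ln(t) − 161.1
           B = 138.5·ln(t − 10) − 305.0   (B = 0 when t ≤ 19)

At 1835 K (t = 18.35):
  G = 99.47·ln 18.35 − 161.1 = 99.47·2.9096 − 161.1 = 128.321.
At 3302 K (t = 33.02):
  G = 99.47·ln 33.02 − 161.1 = 99.47·3.4971 − 161.1 = 186.758.
Gain = 186.758 / 128.321 = 1.4554 → 1.455.

1.455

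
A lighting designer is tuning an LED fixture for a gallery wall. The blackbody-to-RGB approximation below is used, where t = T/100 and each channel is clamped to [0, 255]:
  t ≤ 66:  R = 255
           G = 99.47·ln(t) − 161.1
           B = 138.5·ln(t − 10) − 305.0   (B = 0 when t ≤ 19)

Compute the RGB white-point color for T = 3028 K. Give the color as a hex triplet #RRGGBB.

t = 3028/100 = 30.28; the t ≤ 66 branch applies.
R = 255 by definition for t ≤ 66.
G = 99.47·ln 30.28 − 161.1 = 99.47·3.4105 − 161.1 = 178.141.
B = 138.5·ln(30.28 − 10) − 305.0 = 138.5·ln 20.28 − 305.0 = 138.5·3.0096 − 305.0 = 111.834.
Rounded: (255, 178, 112).
In hex: #FFB270.

#FFB270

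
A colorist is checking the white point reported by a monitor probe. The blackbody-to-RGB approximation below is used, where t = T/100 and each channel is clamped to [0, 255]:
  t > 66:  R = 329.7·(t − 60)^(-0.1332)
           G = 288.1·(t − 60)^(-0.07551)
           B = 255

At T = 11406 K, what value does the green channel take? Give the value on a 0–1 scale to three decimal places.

0.836

t = 11406/100 = 114.06; the t > 66 branch applies.
G = 288.1·(114.06 − 60)^(-0.07551) = 288.1·54.06^(-0.07551) = 288.1·0.73986 = 213.154.
On a 0–1 scale: 213.154/255 = 0.8359 → 0.836.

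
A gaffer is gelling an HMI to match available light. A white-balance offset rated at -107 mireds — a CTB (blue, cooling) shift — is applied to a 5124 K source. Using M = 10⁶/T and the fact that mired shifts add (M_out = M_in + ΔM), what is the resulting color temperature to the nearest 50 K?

11350 K

M_in = 10⁶/5124 = 195.16 mireds.
M_out = 195.16 + (-107) = 88.16 mireds.
T_out = 10⁶/88.16 = 11343.0 K → 11350 K.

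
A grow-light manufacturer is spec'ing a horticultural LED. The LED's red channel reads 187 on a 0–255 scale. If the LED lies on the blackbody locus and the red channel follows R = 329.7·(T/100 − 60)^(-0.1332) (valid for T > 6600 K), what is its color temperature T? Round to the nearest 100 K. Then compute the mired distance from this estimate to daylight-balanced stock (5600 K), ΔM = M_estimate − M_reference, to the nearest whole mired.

(t − 60)^(-0.1332) = 187/329.7 = 0.56718.
t − 60 = 0.56718^(1/-0.1332) = 0.56718^(-7.508) = 70.620, so t = 130.620.
T = 100·t = 13062 K → 13100 K to the nearest 100 K.
M_estimate = 10⁶/13100 = 76.34; M_reference = 10⁶/5600 = 178.57.
ΔM = 76.34 − 178.57 = -102.24 → -102 mireds.

-102 mireds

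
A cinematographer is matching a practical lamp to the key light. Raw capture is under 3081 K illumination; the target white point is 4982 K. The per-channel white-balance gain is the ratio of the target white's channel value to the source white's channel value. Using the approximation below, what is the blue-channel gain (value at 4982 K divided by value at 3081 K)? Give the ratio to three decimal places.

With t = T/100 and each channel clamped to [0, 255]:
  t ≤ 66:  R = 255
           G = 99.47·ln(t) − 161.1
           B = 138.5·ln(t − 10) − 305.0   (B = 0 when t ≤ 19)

1.779

At 3081 K (t = 30.81):
  B = 138.5·ln(30.81 − 10) − 305.0 = 138.5·ln 20.81 − 305.0 = 138.5·3.0354 − 305.0 = 115.408.
At 4982 K (t = 49.82):
  B = 138.5·ln(49.82 − 10) − 305.0 = 138.5·ln 39.82 − 305.0 = 138.5·3.6844 − 305.0 = 205.285.
Gain = 205.285 / 115.408 = 1.7788 → 1.779.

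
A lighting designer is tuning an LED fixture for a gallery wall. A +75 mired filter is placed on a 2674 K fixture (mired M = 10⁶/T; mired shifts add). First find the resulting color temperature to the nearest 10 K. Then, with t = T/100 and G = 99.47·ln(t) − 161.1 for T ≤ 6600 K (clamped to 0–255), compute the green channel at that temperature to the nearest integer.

M_in = 10⁶/2674 = 373.97; M_out = 373.97 + (+75) = 448.97.
T_out = 10⁶/448.97 = 2227.3 K → 2230 K; t = 22.3.
G = 99.47·ln 22.3 − 161.1 = 99.47·3.1046 − 161.1 = 147.713.
Rounded: 148.

148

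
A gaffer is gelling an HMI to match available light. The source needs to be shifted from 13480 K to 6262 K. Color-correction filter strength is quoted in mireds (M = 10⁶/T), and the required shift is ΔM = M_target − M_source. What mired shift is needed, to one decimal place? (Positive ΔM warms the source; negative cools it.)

+85.5 mireds

M_source = 10⁶/13480 = 74.184; M_target = 10⁶/6262 = 159.693.
ΔM = 159.693 − 74.184 = 85.509 → +85.5 mireds, a warming shift.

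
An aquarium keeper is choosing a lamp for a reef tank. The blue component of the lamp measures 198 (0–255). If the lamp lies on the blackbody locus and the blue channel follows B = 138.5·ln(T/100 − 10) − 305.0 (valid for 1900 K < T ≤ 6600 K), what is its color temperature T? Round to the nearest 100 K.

4800 K

ln(t − 10) = (198 + 305.0) / 138.5 = 3.6318.
t − 10 = e^3.6318 = 37.780, so t = 47.780.
T = 100·t = 4778 K → 4800 K to the nearest 100 K.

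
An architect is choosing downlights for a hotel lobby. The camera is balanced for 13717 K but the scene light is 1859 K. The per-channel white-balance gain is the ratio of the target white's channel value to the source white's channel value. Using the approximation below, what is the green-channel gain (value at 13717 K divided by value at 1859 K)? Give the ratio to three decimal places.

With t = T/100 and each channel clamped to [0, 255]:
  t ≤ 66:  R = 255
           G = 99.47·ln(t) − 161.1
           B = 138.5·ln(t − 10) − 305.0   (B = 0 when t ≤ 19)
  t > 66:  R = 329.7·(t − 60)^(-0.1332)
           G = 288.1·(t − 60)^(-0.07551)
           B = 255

At 1859 K (t = 18.59):
  G = 99.47·ln 18.59 − 161.1 = 99.47·2.9226 − 161.1 = 129.613.
At 13717 K (t = 137.17):
  G = 288.1·(137.17 − 60)^(-0.07551) = 288.1·77.17^(-0.07551) = 288.1·0.72024 = 207.502.
Gain = 207.502 / 129.613 = 1.6009 → 1.601.

1.601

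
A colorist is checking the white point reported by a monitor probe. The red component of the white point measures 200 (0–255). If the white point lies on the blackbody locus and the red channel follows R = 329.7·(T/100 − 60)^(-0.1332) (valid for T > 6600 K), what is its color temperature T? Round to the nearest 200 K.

10200 K

(t − 60)^(-0.1332) = 200/329.7 = 0.60661.
t − 60 = 0.60661^(1/-0.1332) = 0.60661^(-7.508) = 42.638, so t = 102.638.
T = 100·t = 10264 K → 10200 K to the nearest 200 K.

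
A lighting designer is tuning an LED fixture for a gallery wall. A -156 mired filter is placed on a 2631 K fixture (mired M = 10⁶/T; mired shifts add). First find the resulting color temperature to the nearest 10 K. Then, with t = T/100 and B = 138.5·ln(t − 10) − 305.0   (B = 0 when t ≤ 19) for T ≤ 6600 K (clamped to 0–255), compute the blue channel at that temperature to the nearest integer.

M_in = 10⁶/2631 = 380.08; M_out = 380.08 + (-156) = 224.08.
T_out = 10⁶/224.08 = 4462.6 K → 4460 K; t = 44.6.
B = 138.5·ln(44.6 − 10) − 305.0 = 138.5·ln 34.6 − 305.0 = 138.5·3.5439 − 305.0 = 185.824.
Rounded: 186.

186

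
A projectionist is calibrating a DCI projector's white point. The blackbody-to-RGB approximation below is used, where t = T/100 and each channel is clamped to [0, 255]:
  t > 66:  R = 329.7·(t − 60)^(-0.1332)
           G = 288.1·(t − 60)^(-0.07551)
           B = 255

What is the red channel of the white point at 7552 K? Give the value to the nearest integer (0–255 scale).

229

t = 7552/100 = 75.52; the t > 66 branch applies.
R = 329.7·(75.52 − 60)^(-0.1332) = 329.7·15.52^(-0.1332) = 329.7·0.69402 = 228.819.
Rounded: 229.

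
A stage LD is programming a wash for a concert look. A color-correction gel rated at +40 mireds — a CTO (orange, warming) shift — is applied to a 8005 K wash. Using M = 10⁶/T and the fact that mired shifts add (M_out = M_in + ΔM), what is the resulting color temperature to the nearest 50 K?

M_in = 10⁶/8005 = 124.92 mireds.
M_out = 124.92 + (+40) = 164.92 mireds.
T_out = 10⁶/164.92 = 6063.5 K → 6050 K.

6050 K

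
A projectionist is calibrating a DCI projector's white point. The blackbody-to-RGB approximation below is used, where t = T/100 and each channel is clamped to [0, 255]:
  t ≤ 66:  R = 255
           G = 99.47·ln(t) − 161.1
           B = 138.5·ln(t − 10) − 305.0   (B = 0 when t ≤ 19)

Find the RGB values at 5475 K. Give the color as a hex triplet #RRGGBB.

#FFEDDD

t = 5475/100 = 54.75; the t ≤ 66 branch applies.
R = 255 by definition for t ≤ 66.
G = 99.47·ln 54.75 − 161.1 = 99.47·4.0028 − 161.1 = 237.056.
B = 138.5·ln(54.75 − 10) − 305.0 = 138.5·ln 44.75 − 305.0 = 138.5·3.8011 − 305.0 = 221.451.
Rounded: (255, 237, 221).
In hex: #FFEDDD.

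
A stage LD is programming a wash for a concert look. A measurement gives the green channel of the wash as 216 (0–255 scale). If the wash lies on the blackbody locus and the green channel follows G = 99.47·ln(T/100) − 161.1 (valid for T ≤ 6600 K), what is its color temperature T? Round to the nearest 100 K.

ln t = (216 + 161.1) / 99.47 = 3.7911.
t = e^3.7911 = 44.305.
T = 100·t = 4430 K → 4400 K to the nearest 100 K.

4400 K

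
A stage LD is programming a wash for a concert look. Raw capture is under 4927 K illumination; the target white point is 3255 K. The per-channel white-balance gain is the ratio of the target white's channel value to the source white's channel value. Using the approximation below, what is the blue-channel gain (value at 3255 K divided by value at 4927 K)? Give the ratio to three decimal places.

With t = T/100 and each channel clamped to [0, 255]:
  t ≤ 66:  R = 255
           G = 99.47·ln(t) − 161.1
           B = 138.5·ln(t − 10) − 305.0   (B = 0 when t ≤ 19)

At 4927 K (t = 49.27):
  B = 138.5·ln(49.27 − 10) − 305.0 = 138.5·ln 39.27 − 305.0 = 138.5·3.6705 − 305.0 = 203.359.
At 3255 K (t = 32.55):
  B = 138.5·ln(32.55 − 10) − 305.0 = 138.5·ln 22.55 − 305.0 = 138.5·3.1157 − 305.0 = 126.529.
Gain = 126.529 / 203.359 = 0.6222 → 0.622.

0.622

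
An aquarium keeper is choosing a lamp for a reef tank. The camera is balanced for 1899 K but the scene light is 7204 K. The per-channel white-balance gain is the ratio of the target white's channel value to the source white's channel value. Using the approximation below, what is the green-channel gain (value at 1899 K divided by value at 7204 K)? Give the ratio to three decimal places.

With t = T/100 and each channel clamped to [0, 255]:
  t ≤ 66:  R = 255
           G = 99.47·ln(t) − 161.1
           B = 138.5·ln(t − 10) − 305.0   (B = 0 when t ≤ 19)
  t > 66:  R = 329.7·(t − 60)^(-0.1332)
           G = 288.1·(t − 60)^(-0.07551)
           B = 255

0.552

At 7204 K (t = 72.04):
  G = 288.1·(72.04 − 60)^(-0.07551) = 288.1·12.04^(-0.07551) = 288.1·0.82871 = 238.751.
At 1899 K (t = 18.99):
  G = 99.47·ln 18.99 − 161.1 = 99.47·2.9439 − 161.1 = 131.731.
Gain = 131.731 / 238.751 = 0.5518 → 0.552.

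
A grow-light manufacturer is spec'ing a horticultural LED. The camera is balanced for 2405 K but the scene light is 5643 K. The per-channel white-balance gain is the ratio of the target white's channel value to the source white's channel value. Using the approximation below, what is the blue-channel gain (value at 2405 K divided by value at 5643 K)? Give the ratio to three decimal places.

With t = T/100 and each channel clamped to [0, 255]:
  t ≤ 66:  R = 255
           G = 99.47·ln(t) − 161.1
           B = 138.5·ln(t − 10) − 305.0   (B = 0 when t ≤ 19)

0.269

At 5643 K (t = 56.43):
  B = 138.5·ln(56.43 − 10) − 305.0 = 138.5·ln 46.43 − 305.0 = 138.5·3.8379 − 305.0 = 226.555.
At 2405 K (t = 24.05):
  B = 138.5·ln(24.05 − 10) − 305.0 = 138.5·ln 14.05 − 305.0 = 138.5·2.6426 − 305.0 = 61.003.
Gain = 61.003 / 226.555 = 0.2693 → 0.269.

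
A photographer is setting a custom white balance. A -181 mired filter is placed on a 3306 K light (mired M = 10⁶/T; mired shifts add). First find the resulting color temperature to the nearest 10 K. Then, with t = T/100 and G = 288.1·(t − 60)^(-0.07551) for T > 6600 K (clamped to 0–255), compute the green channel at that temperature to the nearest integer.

M_in = 10⁶/3306 = 302.48; M_out = 302.48 + (-181) = 121.48.
T_out = 10⁶/121.48 = 8231.8 K → 8230 K; t = 82.3.
G = 288.1·(82.3 − 60)^(-0.07551) = 288.1·22.3^(-0.07551) = 288.1·0.79102 = 227.894.
Rounded: 228.

228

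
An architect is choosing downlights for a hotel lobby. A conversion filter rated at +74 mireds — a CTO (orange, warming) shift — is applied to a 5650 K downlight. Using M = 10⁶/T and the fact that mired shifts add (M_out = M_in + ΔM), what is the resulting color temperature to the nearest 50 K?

4000 K

M_in = 10⁶/5650 = 176.99 mireds.
M_out = 176.99 + (+74) = 250.99 mireds.
T_out = 10⁶/250.99 = 3984.2 K → 4000 K.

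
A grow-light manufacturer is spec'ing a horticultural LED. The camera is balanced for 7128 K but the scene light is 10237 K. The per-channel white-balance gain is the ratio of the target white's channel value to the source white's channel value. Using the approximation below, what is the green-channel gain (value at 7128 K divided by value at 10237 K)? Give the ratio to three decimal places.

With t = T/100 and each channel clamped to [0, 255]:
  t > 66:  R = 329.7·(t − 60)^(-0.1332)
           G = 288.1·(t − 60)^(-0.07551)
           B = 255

At 10237 K (t = 102.37):
  G = 288.1·(102.37 − 60)^(-0.07551) = 288.1·42.37^(-0.07551) = 288.1·0.75360 = 217.112.
At 7128 K (t = 71.28):
  G = 288.1·(71.28 − 60)^(-0.07551) = 288.1·11.28^(-0.07551) = 288.1·0.83280 = 239.929.
Gain = 239.929 / 217.112 = 1.1051 → 1.105.

1.105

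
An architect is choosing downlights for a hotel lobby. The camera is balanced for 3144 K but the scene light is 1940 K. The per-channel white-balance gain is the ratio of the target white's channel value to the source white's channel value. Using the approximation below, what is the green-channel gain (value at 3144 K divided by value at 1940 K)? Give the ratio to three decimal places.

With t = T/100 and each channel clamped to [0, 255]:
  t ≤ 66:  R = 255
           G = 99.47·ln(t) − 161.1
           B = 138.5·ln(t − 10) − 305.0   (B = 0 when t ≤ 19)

1.359

At 1940 K (t = 19.4):
  G = 99.47·ln 19.4 − 161.1 = 99.47·2.9653 − 161.1 = 133.856.
At 3144 K (t = 31.44):
  G = 99.47·ln 31.44 − 161.1 = 99.47·3.4481 − 161.1 = 181.881.
Gain = 181.881 / 133.856 = 1.3588 → 1.359.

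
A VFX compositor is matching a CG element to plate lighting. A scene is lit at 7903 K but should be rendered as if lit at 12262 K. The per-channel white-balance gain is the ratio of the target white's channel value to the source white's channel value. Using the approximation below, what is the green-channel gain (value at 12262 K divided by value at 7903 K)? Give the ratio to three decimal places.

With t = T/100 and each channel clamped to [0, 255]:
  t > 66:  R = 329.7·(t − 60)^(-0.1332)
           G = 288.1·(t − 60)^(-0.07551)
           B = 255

0.914

At 7903 K (t = 79.03):
  G = 288.1·(79.03 − 60)^(-0.07551) = 288.1·19.03^(-0.07551) = 288.1·0.80055 = 230.639.
At 12262 K (t = 122.62):
  G = 288.1·(122.62 − 60)^(-0.07551) = 288.1·62.62^(-0.07551) = 288.1·0.73170 = 210.801.
Gain = 210.801 / 230.639 = 0.9140 → 0.914.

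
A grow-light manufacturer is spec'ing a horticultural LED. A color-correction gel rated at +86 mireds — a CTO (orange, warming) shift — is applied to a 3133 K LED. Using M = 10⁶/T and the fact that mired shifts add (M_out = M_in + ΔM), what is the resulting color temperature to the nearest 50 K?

M_in = 10⁶/3133 = 319.18 mireds.
M_out = 319.18 + (+86) = 405.18 mireds.
T_out = 10⁶/405.18 = 2468.0 K → 2450 K.

2450 K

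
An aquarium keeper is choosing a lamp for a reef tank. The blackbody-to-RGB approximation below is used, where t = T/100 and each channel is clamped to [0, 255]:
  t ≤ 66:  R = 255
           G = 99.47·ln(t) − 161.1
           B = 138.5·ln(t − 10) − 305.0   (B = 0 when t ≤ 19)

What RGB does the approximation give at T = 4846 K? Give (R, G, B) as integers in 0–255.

(255, 225, 200)

t = 4846/100 = 48.46; the t ≤ 66 branch applies.
R = 255 by definition for t ≤ 66.
G = 99.47·ln 48.46 − 161.1 = 99.47·3.8807 − 161.1 = 224.917.
B = 138.5·ln(48.46 − 10) − 305.0 = 138.5·ln 38.46 − 305.0 = 138.5·3.6496 − 305.0 = 200.472.
Rounded: (255, 225, 200).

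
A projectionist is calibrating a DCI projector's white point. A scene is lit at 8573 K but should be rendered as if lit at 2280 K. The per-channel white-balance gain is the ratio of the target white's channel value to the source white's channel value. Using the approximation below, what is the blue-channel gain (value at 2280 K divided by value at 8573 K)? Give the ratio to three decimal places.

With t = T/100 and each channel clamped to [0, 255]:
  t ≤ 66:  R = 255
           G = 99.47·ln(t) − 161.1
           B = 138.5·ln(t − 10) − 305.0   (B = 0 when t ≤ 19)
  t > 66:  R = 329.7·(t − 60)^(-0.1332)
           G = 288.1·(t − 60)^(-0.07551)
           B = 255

At 8573 K (t = 85.73):
  B = 255 by definition for t > 66.
At 2280 K (t = 22.8):
  B = 138.5·ln(22.8 − 10) − 305.0 = 138.5·ln 12.8 − 305.0 = 138.5·2.5494 − 305.0 = 48.098.
Gain = 48.098 / 255.000 = 0.1886 → 0.189.

0.189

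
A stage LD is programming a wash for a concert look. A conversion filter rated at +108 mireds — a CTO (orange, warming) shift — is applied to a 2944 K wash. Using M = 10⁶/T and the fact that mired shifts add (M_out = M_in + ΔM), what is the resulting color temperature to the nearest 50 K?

M_in = 10⁶/2944 = 339.67 mireds.
M_out = 339.67 + (+108) = 447.67 mireds.
T_out = 10⁶/447.67 = 2233.8 K → 2250 K.

2250 K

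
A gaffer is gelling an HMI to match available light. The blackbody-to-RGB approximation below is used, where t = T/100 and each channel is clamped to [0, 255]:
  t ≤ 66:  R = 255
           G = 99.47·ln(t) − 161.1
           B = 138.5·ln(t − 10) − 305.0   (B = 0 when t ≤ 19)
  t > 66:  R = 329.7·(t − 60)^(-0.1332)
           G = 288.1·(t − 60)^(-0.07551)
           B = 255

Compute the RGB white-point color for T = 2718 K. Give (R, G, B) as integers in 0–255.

t = 2718/100 = 27.18; the t ≤ 66 branch applies.
R = 255 by definition for t ≤ 66.
G = 99.47·ln 27.18 − 161.1 = 99.47·3.3025 − 161.1 = 167.398.
B = 138.5·ln(27.18 − 10) − 305.0 = 138.5·ln 17.18 − 305.0 = 138.5·2.8437 − 305.0 = 88.859.
Rounded: (255, 167, 89).

(255, 167, 89)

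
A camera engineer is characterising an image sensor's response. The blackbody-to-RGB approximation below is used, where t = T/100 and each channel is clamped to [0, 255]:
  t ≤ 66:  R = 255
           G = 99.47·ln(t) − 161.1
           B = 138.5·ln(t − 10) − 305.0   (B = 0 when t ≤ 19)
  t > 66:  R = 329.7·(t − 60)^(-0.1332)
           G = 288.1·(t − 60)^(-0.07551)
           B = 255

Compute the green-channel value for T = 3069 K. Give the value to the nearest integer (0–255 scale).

179

t = 3069/100 = 30.69; the t ≤ 66 branch applies.
G = 99.47·ln 30.69 − 161.1 = 99.47·3.4239 − 161.1 = 179.479.
Rounded: 179.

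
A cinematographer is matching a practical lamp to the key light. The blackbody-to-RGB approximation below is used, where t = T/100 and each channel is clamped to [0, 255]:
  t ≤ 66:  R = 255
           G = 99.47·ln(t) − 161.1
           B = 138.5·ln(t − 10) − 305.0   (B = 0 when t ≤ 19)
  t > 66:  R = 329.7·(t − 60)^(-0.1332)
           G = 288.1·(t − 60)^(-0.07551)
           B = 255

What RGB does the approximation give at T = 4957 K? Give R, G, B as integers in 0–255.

R=255, G=227, B=204

t = 4957/100 = 49.57; the t ≤ 66 branch applies.
R = 255 by definition for t ≤ 66.
G = 99.47·ln 49.57 − 161.1 = 99.47·3.9034 − 161.1 = 227.170.
B = 138.5·ln(49.57 − 10) − 305.0 = 138.5·ln 39.57 − 305.0 = 138.5·3.6781 − 305.0 = 204.413.
Rounded: (255, 227, 204).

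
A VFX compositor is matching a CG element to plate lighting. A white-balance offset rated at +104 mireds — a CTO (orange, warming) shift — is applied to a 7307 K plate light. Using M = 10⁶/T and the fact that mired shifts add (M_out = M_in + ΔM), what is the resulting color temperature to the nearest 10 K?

M_in = 10⁶/7307 = 136.86 mireds.
M_out = 136.86 + (+104) = 240.86 mireds.
T_out = 10⁶/240.86 = 4151.9 K → 4150 K.

4150 K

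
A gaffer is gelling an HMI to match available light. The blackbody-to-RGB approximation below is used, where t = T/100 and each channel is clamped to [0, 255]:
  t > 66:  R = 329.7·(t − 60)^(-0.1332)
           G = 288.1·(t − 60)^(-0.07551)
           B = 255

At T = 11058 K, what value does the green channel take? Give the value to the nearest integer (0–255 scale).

t = 11058/100 = 110.58; the t > 66 branch applies.
G = 288.1·(110.58 − 60)^(-0.07551) = 288.1·50.58^(-0.07551) = 288.1·0.74359 = 214.228.
Rounded: 214.

214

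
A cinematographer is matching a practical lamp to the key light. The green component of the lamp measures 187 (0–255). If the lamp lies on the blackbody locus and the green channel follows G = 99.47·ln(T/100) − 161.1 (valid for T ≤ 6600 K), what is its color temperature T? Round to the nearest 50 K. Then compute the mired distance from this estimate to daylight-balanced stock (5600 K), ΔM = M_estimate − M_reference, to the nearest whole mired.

ln t = (187 + 161.1) / 99.47 = 3.4995.
t = e^3.4995 = 33.100.
T = 100·t = 3310 K → 3300 K to the nearest 50 K.
M_estimate = 10⁶/3300 = 303.03; M_reference = 10⁶/5600 = 178.57.
ΔM = 303.03 − 178.57 = 124.46 → +124 mireds.

+124 mireds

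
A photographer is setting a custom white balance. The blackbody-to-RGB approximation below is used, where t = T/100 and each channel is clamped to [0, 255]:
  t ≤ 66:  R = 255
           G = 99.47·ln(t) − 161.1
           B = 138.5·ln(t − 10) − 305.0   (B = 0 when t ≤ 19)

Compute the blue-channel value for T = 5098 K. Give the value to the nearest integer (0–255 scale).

t = 5098/100 = 50.98; the t ≤ 66 branch applies.
B = 138.5·ln(50.98 − 10) − 305.0 = 138.5·ln 40.98 − 305.0 = 138.5·3.7131 − 305.0 = 209.262.
Rounded: 209.

209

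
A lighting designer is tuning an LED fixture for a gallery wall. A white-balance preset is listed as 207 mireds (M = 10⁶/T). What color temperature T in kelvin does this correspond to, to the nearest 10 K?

4830 K

T = 10⁶ / 207 = 4830.92 K → 4830 K.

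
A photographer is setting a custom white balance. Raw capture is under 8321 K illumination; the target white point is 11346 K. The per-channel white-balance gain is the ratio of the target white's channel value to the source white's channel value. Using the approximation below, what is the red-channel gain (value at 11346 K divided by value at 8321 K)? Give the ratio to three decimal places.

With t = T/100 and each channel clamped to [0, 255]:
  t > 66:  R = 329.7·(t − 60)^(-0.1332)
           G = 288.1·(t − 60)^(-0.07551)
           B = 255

At 8321 K (t = 83.21):
  R = 329.7·(83.21 − 60)^(-0.1332) = 329.7·23.21^(-0.1332) = 329.7·0.65780 = 216.876.
At 11346 K (t = 113.46):
  R = 329.7·(113.46 − 60)^(-0.1332) = 329.7·53.46^(-0.1332) = 329.7·0.58861 = 194.064.
Gain = 194.064 / 216.876 = 0.8948 → 0.895.

0.895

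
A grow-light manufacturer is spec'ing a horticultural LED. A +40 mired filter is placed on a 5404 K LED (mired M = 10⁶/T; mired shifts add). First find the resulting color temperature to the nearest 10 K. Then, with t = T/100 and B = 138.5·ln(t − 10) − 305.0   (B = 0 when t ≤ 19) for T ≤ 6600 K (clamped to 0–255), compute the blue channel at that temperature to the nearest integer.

185

M_in = 10⁶/5404 = 185.05; M_out = 185.05 + (+40) = 225.05.
T_out = 10⁶/225.05 = 4443.5 K → 4440 K; t = 44.4.
B = 138.5·ln(44.4 − 10) − 305.0 = 138.5·ln 34.4 − 305.0 = 138.5·3.5381 − 305.0 = 185.021.
Rounded: 185.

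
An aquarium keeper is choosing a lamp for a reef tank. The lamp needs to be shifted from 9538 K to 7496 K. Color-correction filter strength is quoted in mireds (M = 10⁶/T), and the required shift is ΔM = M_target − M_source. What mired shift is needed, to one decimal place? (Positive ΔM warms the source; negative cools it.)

+28.6 mireds

M_source = 10⁶/9538 = 104.844; M_target = 10⁶/7496 = 133.404.
ΔM = 133.404 − 104.844 = 28.561 → +28.6 mireds, a warming shift.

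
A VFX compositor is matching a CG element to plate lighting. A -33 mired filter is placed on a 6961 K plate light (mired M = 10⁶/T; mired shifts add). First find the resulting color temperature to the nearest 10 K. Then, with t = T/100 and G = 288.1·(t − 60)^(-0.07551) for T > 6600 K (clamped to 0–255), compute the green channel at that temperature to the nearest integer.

M_in = 10⁶/6961 = 143.66; M_out = 143.66 + (-33) = 110.66.
T_out = 10⁶/110.66 = 9036.9 K → 9040 K; t = 90.4.
G = 288.1·(90.4 − 60)^(-0.07551) = 288.1·30.4^(-0.07551) = 288.1·0.77273 = 222.624.
Rounded: 223.

223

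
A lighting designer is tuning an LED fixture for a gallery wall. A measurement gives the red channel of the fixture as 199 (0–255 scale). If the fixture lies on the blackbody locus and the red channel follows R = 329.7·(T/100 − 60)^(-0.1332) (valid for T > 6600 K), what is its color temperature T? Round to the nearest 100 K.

10400 K

(t − 60)^(-0.1332) = 199/329.7 = 0.60358.
t − 60 = 0.60358^(1/-0.1332) = 0.60358^(-7.508) = 44.273, so t = 104.273.
T = 100·t = 10427 K → 10400 K to the nearest 100 K.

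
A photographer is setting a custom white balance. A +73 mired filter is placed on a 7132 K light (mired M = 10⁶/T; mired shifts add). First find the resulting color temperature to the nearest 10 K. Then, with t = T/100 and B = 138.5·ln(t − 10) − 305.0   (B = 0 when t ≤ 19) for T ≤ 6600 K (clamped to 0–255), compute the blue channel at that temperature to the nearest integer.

M_in = 10⁶/7132 = 140.21; M_out = 140.21 + (+73) = 213.21.
T_out = 10⁶/213.21 = 4690.1 K → 4690 K; t = 46.9.
B = 138.5·ln(46.9 − 10) − 305.0 = 138.5·ln 36.9 − 305.0 = 138.5·3.6082 − 305.0 = 194.737.
Rounded: 195.

195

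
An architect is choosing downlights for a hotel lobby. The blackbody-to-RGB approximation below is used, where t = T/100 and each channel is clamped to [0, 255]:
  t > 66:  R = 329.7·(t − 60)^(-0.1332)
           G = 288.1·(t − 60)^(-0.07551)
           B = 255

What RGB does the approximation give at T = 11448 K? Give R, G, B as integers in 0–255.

t = 11448/100 = 114.48; the t > 66 branch applies.
R = 329.7·(114.48 − 60)^(-0.1332) = 329.7·54.48^(-0.1332) = 329.7·0.58713 = 193.576.
G = 288.1·(114.48 − 60)^(-0.07551) = 288.1·54.48^(-0.07551) = 288.1·0.73943 = 213.030.
B = 255 by definition for t > 66.
Rounded: (194, 213, 255).

R=194, G=213, B=255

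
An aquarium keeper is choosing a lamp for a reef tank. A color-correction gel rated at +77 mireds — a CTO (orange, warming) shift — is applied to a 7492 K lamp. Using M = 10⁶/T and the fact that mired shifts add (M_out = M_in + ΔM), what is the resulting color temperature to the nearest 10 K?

4750 K

M_in = 10⁶/7492 = 133.48 mireds.
M_out = 133.48 + (+77) = 210.48 mireds.
T_out = 10⁶/210.48 = 4751.1 K → 4750 K.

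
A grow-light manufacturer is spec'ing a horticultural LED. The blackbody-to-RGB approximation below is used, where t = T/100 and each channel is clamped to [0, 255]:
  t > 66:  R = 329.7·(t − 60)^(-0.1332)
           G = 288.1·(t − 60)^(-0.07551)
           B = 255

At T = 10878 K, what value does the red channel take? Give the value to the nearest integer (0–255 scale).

t = 10878/100 = 108.78; the t > 66 branch applies.
R = 329.7·(108.78 − 60)^(-0.1332) = 329.7·48.78^(-0.1332) = 329.7·0.59584 = 196.447.
Rounded: 196.

196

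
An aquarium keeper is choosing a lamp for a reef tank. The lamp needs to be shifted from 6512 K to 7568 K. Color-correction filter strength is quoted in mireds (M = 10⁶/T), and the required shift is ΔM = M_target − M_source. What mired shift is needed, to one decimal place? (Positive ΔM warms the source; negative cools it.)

-21.4 mireds

M_source = 10⁶/6512 = 153.563; M_target = 10⁶/7568 = 132.135.
ΔM = 132.135 − 153.563 = -21.427 → -21.4 mireds, a cooling shift.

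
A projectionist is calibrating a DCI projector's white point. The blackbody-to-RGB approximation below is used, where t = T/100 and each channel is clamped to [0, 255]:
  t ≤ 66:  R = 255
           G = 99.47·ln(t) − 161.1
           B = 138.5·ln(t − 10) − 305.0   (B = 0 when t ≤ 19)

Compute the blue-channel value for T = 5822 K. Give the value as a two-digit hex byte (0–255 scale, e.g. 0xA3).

t = 5822/100 = 58.22; the t ≤ 66 branch applies.
B = 138.5·ln(58.22 − 10) − 305.0 = 138.5·ln 48.22 − 305.0 = 138.5·3.8758 − 305.0 = 231.795.
Rounded: 232; in hex, 0xE8.

0xE8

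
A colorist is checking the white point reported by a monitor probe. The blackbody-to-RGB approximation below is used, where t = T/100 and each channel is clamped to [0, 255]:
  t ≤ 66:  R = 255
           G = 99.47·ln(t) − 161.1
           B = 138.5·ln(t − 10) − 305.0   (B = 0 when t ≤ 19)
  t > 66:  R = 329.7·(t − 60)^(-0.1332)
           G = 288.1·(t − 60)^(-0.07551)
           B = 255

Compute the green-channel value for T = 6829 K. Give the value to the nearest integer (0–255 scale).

246

t = 6829/100 = 68.29; the t > 66 branch applies.
G = 288.1·(68.29 − 60)^(-0.07551) = 288.1·8.29^(-0.07551) = 288.1·0.85239 = 245.574.
Rounded: 246.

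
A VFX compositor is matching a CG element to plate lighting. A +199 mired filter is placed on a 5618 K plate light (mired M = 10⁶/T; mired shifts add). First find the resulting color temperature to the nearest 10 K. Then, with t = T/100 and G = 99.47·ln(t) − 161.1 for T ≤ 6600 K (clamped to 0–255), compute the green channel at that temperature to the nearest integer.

165

M_in = 10⁶/5618 = 178.00; M_out = 178.00 + (+199) = 377.00.
T_out = 10⁶/377.00 = 2652.5 K → 2650 K; t = 26.5.
G = 99.47·ln 26.5 − 161.1 = 99.47·3.2771 − 161.1 = 164.878.
Rounded: 165.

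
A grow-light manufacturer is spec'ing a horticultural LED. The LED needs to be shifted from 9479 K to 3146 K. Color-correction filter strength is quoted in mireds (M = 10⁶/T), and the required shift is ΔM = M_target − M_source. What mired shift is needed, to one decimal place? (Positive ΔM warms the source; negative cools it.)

M_source = 10⁶/9479 = 105.496; M_target = 10⁶/3146 = 317.864.
ΔM = 317.864 − 105.496 = 212.368 → +212.4 mireds, a warming shift.

+212.4 mireds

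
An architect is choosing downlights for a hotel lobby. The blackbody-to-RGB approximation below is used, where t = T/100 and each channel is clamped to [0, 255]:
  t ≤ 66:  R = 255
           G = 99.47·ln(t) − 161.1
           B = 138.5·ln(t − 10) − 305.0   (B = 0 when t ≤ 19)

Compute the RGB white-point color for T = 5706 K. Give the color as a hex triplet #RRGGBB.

#FFF1E4

t = 5706/100 = 57.06; the t ≤ 66 branch applies.
R = 255 by definition for t ≤ 66.
G = 99.47·ln 57.06 − 161.1 = 99.47·4.0441 − 161.1 = 241.167.
B = 138.5·ln(57.06 − 10) − 305.0 = 138.5·ln 47.06 − 305.0 = 138.5·3.8514 − 305.0 = 228.422.
Rounded: (255, 241, 228).
In hex: #FFF1E4.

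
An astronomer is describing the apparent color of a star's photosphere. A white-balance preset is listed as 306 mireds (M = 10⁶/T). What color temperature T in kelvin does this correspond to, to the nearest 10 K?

3270 K

T = 10⁶ / 306 = 3267.97 K → 3270 K.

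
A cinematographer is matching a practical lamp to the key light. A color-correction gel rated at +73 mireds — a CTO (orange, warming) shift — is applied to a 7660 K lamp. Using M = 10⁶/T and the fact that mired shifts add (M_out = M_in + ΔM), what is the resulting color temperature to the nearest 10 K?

4910 K

M_in = 10⁶/7660 = 130.55 mireds.
M_out = 130.55 + (+73) = 203.55 mireds.
T_out = 10⁶/203.55 = 4912.8 K → 4910 K.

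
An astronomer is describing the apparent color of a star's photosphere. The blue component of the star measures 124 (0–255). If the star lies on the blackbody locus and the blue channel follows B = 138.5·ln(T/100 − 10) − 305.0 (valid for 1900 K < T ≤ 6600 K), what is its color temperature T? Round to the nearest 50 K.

ln(t − 10) = (124 + 305.0) / 138.5 = 3.0975.
t − 10 = e^3.0975 = 22.142, so t = 32.142.
T = 100·t = 3214 K → 3200 K to the nearest 50 K.

3200 K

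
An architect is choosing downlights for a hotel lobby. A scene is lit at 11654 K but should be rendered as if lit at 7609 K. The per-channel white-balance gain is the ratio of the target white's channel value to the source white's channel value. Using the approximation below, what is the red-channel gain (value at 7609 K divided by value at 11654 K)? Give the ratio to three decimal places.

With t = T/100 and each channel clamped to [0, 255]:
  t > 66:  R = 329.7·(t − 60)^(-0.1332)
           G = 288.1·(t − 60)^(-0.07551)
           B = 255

1.182

At 11654 K (t = 116.54):
  R = 329.7·(116.54 − 60)^(-0.1332) = 329.7·56.54^(-0.1332) = 329.7·0.58423 = 192.622.
At 7609 K (t = 76.09):
  R = 329.7·(76.09 − 60)^(-0.1332) = 329.7·16.09^(-0.1332) = 329.7·0.69070 = 227.722.
Gain = 227.722 / 192.622 = 1.1822 → 1.182.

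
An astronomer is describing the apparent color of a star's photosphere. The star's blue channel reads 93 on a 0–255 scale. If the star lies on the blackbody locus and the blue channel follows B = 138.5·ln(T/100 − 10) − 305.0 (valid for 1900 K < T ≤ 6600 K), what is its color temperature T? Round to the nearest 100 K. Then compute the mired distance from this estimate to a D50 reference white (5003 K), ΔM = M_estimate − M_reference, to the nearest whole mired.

ln(t − 10) = (93 + 305.0) / 138.5 = 2.8736.
t − 10 = e^2.8736 = 17.701, so t = 27.701.
T = 100·t = 2770 K → 2800 K to the nearest 100 K.
M_estimate = 10⁶/2800 = 357.14; M_reference = 10⁶/5003 = 199.88.
ΔM = 357.14 − 199.88 = 157.26 → +157 mireds.

+157 mireds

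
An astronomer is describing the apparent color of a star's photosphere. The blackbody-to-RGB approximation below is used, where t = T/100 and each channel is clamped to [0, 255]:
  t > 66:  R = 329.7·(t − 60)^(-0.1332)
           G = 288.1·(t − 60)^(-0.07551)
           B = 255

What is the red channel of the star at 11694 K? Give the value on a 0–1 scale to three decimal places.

0.755

t = 11694/100 = 116.94; the t > 66 branch applies.
R = 329.7·(116.94 − 60)^(-0.1332) = 329.7·56.94^(-0.1332) = 329.7·0.58368 = 192.441.
On a 0–1 scale: 192.441/255 = 0.7547 → 0.755.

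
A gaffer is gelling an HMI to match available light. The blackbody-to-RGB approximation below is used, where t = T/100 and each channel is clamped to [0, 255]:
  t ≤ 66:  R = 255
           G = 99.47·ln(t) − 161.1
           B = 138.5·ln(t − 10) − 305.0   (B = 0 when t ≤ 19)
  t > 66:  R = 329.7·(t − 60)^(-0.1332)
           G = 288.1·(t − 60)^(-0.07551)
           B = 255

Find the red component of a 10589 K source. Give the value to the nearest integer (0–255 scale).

t = 10589/100 = 105.89; the t > 66 branch applies.
R = 329.7·(105.89 − 60)^(-0.1332) = 329.7·45.89^(-0.1332) = 329.7·0.60070 = 198.051.
Rounded: 198.

198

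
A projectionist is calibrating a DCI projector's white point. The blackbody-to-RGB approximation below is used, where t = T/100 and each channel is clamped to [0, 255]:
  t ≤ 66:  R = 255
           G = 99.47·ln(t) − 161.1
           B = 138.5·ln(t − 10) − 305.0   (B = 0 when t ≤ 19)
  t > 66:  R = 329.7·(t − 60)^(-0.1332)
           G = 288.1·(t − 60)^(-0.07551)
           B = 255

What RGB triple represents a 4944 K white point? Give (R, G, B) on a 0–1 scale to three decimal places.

t = 4944/100 = 49.44; the t ≤ 66 branch applies.
R = 255 by definition for t ≤ 66.
G = 99.47·ln 49.44 − 161.1 = 99.47·3.9008 − 161.1 = 226.909.
B = 138.5·ln(49.44 − 10) − 305.0 = 138.5·ln 39.44 − 305.0 = 138.5·3.6748 − 305.0 = 203.957.
Dividing each by 255: (1.0000, 0.8898, 0.7998) → (1.000, 0.890, 0.800).

(1.000, 0.890, 0.800)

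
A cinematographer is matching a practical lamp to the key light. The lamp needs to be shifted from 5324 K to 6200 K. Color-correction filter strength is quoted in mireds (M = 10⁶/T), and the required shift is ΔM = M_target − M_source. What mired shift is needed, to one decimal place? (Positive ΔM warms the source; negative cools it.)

M_source = 10⁶/5324 = 187.829; M_target = 10⁶/6200 = 161.290.
ΔM = 161.290 − 187.829 = -26.538 → -26.5 mireds, a cooling shift.

-26.5 mireds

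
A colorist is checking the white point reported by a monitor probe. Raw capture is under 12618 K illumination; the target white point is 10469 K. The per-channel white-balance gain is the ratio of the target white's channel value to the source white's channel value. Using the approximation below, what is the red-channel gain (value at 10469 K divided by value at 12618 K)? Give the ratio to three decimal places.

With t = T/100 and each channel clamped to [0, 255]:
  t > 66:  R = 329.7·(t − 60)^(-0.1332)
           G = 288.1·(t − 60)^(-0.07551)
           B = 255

1.054

At 12618 K (t = 126.18):
  R = 329.7·(126.18 − 60)^(-0.1332) = 329.7·66.18^(-0.1332) = 329.7·0.57211 = 188.625.
At 10469 K (t = 104.69):
  R = 329.7·(104.69 − 60)^(-0.1332) = 329.7·44.69^(-0.1332) = 329.7·0.60283 = 198.752.
Gain = 198.752 / 188.625 = 1.0537 → 1.054.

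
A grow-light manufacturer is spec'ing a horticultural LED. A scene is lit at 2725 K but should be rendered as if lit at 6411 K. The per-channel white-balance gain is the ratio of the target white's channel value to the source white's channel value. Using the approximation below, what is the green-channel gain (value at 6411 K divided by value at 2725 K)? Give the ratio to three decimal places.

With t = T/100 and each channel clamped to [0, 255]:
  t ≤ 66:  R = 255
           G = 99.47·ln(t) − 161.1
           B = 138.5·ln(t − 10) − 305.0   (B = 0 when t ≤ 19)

At 2725 K (t = 27.25):
  G = 99.47·ln 27.25 − 161.1 = 99.47·3.3051 − 161.1 = 167.654.
At 6411 K (t = 64.11):
  G = 99.47·ln 64.11 − 161.1 = 99.47·4.1606 − 161.1 = 252.755.
Gain = 252.755 / 167.654 = 1.5076 → 1.508.

1.508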